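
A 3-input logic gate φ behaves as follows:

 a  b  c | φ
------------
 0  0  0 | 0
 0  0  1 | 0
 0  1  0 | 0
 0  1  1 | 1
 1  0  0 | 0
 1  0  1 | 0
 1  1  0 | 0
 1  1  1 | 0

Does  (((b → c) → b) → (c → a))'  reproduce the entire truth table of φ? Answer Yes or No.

Test each input against both φ and the formula:
  a=0, b=0, c=0: formula gives 0, φ = 0 ✓
  a=0, b=0, c=1: formula gives 0, φ = 0 ✓
  a=0, b=1, c=0: formula gives 0, φ = 0 ✓
  a=0, b=1, c=1: formula gives 1, φ = 1 ✓
  a=1, b=0, c=0: formula gives 0, φ = 0 ✓
  … (the remaining 3 rows also agree.)
All 8 rows match — the expression computes φ exactly.

Yes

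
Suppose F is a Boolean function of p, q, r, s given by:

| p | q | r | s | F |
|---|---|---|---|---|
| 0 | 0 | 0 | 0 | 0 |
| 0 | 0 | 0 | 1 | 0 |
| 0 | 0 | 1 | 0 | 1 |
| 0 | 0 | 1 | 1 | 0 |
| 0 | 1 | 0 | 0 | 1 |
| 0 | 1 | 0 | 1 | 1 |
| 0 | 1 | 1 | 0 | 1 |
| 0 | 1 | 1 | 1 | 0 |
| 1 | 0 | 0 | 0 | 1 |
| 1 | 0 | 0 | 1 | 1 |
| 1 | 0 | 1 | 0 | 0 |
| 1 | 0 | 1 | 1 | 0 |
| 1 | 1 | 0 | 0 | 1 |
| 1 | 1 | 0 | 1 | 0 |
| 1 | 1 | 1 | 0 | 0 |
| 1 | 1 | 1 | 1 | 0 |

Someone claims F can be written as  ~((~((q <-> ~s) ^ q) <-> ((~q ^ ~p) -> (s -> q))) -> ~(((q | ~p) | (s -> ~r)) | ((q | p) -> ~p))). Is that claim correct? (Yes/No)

No

Check the formula against F row by row:
  p=0, q=0, r=0, s=0: formula gives 1, but F = 0 ✗
A single disagreement suffices: at (0,0,0,0) they differ, so the formula does not compute F.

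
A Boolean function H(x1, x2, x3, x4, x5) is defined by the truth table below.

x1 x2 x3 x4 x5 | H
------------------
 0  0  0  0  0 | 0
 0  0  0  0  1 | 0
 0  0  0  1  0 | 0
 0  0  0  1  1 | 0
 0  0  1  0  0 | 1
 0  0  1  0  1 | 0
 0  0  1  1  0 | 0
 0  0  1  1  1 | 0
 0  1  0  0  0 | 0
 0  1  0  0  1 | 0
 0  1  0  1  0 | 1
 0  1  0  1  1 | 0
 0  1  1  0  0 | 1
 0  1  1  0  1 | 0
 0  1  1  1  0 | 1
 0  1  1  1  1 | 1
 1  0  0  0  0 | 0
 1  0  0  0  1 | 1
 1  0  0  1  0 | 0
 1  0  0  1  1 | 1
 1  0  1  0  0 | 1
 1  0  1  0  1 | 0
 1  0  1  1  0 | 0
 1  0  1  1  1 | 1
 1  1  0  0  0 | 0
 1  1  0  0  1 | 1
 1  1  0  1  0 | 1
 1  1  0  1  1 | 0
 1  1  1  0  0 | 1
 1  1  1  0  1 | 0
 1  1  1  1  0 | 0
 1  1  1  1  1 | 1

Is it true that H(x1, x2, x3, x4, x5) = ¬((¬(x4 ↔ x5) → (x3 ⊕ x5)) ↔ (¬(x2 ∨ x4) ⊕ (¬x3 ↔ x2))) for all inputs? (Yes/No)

Check the formula against H row by row:
  x1=0, x2=0, x3=0, x4=0, x5=0: formula gives 0, H = 0 ✓
  x1=0, x2=0, x3=0, x4=0, x5=1: formula gives 0, H = 0 ✓
  x1=0, x2=0, x3=0, x4=1, x5=0: formula gives 0, H = 0 ✓
  x1=0, x2=0, x3=0, x4=1, x5=1: formula gives 1, but H = 0 ✗
A single disagreement suffices: at (0,0,0,1,1) they differ, so the formula does not compute H.

No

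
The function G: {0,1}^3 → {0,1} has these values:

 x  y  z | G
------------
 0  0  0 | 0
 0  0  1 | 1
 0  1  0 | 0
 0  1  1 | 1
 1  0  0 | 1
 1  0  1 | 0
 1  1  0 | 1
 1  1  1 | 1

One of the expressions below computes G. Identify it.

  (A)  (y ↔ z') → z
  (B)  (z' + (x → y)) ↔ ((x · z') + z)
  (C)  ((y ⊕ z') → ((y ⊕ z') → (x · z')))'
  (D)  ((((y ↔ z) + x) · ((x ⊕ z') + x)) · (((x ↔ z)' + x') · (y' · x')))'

(A) disagrees with G on (0,0,0) (formula → 1, table → 0); rule it out.
(C) disagrees with G on (0,0,0) (formula → 1, table → 0); rule it out.
(D) disagrees with G on (0,1,0) (formula → 1, table → 0); rule it out.
(B) is the remaining candidate, and it agrees with G on all 8 inputs.

B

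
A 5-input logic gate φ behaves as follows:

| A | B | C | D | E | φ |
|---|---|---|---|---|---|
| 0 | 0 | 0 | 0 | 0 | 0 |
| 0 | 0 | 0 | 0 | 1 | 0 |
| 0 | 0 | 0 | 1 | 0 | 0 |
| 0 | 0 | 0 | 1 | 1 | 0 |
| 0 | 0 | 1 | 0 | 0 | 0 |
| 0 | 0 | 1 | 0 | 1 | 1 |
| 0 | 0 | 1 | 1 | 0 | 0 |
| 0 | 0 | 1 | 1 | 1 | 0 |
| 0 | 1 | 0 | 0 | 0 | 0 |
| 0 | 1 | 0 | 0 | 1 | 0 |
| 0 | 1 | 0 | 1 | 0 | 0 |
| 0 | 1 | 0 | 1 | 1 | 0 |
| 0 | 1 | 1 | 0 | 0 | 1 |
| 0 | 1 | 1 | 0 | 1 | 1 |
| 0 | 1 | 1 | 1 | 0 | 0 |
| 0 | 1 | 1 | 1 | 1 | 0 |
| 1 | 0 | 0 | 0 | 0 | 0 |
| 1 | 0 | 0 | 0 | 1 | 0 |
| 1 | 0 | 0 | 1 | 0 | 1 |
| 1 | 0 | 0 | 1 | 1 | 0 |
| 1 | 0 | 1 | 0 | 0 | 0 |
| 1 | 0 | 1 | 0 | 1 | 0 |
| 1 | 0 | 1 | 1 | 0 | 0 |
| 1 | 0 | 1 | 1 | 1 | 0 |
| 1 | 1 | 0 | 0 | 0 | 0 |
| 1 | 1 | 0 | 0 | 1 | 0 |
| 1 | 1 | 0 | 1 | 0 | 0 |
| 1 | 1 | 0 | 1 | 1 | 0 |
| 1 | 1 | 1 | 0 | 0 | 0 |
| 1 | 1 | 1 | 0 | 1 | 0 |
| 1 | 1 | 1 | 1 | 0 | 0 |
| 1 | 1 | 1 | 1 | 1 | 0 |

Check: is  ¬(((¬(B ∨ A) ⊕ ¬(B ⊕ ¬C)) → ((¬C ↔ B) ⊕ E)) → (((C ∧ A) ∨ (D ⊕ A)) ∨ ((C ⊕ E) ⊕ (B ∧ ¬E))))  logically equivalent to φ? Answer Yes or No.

Yes

Evaluate ¬(((¬(B ∨ A) ⊕ ¬(B ⊕ ¬C)) → ((¬C ↔ B) ⊕ E)) → (((C ∧ A) ∨ (D ⊕ A)) ∨ ((C ⊕ E) ⊕ (B ∧ ¬E)))) on each row and compare to φ:
  A=0, B=0, C=0, D=0, E=0: formula gives 0, φ = 0 ✓
  A=0, B=0, C=0, D=0, E=1: formula gives 0, φ = 0 ✓
  A=0, B=0, C=0, D=1, E=0: formula gives 0, φ = 0 ✓
  A=0, B=0, C=0, D=1, E=1: formula gives 0, φ = 0 ✓
  … (the remaining 28 rows also agree.)
All 32 rows match — the expression computes φ exactly.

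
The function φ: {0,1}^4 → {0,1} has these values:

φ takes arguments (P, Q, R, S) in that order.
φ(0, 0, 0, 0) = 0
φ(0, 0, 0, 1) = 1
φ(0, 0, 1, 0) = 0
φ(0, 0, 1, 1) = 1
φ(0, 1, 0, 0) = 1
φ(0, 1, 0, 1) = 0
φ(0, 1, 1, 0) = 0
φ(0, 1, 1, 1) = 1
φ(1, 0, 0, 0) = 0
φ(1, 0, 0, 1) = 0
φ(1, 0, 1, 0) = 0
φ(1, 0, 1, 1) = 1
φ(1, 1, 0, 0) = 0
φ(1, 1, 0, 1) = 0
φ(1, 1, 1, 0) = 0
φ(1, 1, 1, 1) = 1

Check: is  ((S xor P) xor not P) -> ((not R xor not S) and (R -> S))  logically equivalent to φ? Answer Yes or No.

No

Check the formula against φ row by row:
  P=0, Q=0, R=0, S=0: formula gives 0, φ = 0 ✓
  P=0, Q=0, R=0, S=1: formula gives 1, φ = 1 ✓
  P=0, Q=0, R=1, S=0: formula gives 0, φ = 0 ✓
  P=0, Q=0, R=1, S=1: formula gives 1, φ = 1 ✓
  P=0, Q=1, R=0, S=0: formula gives 0, but φ = 1 ✗
A single disagreement suffices: at (0,1,0,0) they differ, so the formula does not compute φ.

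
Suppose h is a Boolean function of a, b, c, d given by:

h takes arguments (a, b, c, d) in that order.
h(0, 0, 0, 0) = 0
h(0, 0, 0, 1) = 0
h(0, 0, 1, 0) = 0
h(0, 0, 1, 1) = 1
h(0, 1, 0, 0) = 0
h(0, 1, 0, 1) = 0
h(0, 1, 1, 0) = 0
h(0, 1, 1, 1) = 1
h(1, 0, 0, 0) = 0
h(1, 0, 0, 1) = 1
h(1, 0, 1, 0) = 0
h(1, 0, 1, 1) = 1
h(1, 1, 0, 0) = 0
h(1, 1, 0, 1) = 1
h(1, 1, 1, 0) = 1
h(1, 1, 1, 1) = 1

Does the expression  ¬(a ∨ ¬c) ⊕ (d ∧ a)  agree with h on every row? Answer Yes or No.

No

Evaluate ¬(a ∨ ¬c) ⊕ (d ∧ a) on each row and compare to h:
  a=0, b=0, c=0, d=0: formula gives 0, h = 0 ✓
  a=0, b=0, c=0, d=1: formula gives 0, h = 0 ✓
  a=0, b=0, c=1, d=0: formula gives 1, but h = 0 ✗
Since they disagree at (0,0,1,0), the expression is not a correct formula for h.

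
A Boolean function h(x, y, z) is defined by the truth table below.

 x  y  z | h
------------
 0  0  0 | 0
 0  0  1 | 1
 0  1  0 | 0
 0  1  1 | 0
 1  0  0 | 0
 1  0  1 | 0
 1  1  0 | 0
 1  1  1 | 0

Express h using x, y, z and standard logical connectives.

h is 1 on exactly one input, (0,0,1), whose minterm is ¬x·¬y·z. So h is just that conjunction.

h(x, y, z) = (not x and not y) and z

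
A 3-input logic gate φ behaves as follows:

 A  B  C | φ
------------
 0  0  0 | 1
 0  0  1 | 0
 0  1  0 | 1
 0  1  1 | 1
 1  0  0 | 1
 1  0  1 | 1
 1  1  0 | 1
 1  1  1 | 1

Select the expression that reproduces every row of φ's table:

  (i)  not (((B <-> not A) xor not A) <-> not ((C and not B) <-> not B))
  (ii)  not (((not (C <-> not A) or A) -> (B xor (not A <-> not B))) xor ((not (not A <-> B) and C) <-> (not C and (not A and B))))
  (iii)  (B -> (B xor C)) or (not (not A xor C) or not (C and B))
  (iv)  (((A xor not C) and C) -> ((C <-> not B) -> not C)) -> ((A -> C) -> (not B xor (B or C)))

(i): at (0,0,0) it gives 0, but φ = 1 — eliminated.
(ii): at (0,1,0) it gives 0, but φ = 1 — eliminated.
(iii): at (0,0,1) it gives 1, but φ = 0 — eliminated.
That leaves (iv). Evaluating it on every row reproduces the table of φ exactly.

iv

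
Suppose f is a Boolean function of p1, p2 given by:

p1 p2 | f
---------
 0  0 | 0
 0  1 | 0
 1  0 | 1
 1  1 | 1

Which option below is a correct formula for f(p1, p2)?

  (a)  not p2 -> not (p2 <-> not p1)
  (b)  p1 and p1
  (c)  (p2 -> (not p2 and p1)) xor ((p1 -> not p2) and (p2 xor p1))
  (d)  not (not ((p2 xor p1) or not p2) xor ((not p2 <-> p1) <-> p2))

b

(a) fails at (0,0): the formula yields 1, f is 0.
(c) fails at (0,0): the formula yields 1, f is 0.
(d) fails at (1,1): the formula yields 0, f is 1.
Only (b) survives; checking it on all 4 rows confirms it matches f.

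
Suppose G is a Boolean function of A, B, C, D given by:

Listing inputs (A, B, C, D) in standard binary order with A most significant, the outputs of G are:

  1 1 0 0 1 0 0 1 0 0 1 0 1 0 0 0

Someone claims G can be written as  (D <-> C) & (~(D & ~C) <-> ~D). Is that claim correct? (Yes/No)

Test each input against both G and the formula:
  A=0, B=0, C=0, D=0: formula gives 1, G = 1 ✓
  A=0, B=0, C=0, D=1: formula gives 0, but G = 1 ✗
A single disagreement suffices: at (0,0,0,1) they differ, so the formula does not compute G.

No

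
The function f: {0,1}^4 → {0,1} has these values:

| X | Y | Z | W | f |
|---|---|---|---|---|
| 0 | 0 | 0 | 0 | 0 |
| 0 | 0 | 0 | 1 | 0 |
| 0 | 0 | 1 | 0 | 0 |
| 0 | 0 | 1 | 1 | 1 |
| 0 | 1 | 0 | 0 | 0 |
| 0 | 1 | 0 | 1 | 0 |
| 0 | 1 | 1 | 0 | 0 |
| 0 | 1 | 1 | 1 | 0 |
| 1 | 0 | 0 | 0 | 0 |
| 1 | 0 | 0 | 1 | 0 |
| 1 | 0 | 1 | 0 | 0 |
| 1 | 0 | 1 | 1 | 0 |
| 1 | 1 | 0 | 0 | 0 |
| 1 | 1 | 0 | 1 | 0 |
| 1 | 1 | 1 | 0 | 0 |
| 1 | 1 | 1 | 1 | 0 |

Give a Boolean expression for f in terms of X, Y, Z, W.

f(X, Y, Z, W) = ((X' · Y') · Z) · W

f is 1 on exactly one input, (0,0,1,1), whose minterm is ¬X·¬Y·Z·W. So f is just that conjunction.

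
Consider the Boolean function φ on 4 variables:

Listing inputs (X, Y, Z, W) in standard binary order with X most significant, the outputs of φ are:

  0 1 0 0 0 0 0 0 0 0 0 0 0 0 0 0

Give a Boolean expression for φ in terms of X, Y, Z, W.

φ(X, Y, Z, W) = ((¬X ∧ ¬Y) ∧ ¬Z) ∧ W

Only row (0,0,0,1) gives 1. That row's minterm ¬X·¬Y·¬Z·W is φ directly.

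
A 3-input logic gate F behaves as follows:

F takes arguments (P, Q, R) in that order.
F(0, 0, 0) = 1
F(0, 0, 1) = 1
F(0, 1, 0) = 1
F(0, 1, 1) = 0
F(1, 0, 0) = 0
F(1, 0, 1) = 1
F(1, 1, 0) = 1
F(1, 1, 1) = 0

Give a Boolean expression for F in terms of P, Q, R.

F(P, Q, R) = ¬((((¬P ∧ Q) ∧ R) ∨ ((P ∧ ¬Q) ∧ ¬R)) ∨ ((P ∧ Q) ∧ R))

There are just 3 zero rows: (0,1,1), (1,0,0), (1,1,1). Their minterms are ¬P·Q·R, P·¬Q·¬R, P·Q·R; the OR of those covers precisely the 0-outputs, and negating it yields F.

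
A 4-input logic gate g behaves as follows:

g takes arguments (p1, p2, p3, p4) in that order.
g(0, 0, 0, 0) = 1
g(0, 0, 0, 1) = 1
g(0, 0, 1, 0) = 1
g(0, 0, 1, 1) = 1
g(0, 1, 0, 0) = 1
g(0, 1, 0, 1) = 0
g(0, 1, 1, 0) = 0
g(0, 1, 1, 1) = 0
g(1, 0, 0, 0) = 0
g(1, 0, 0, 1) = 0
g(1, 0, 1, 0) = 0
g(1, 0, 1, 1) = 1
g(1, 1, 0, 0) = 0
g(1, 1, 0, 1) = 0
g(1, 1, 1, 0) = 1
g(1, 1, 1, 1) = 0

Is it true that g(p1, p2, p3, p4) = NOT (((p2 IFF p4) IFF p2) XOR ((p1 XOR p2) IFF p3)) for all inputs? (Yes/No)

Evaluate NOT (((p2 IFF p4) IFF p2) XOR ((p1 XOR p2) IFF p3)) on each row and compare to g:
  p1=0, p2=0, p3=0, p4=0: formula gives 0, but g = 1 ✗
Row (0,0,0,0) is a counterexample, so the formula is not equivalent to g.

No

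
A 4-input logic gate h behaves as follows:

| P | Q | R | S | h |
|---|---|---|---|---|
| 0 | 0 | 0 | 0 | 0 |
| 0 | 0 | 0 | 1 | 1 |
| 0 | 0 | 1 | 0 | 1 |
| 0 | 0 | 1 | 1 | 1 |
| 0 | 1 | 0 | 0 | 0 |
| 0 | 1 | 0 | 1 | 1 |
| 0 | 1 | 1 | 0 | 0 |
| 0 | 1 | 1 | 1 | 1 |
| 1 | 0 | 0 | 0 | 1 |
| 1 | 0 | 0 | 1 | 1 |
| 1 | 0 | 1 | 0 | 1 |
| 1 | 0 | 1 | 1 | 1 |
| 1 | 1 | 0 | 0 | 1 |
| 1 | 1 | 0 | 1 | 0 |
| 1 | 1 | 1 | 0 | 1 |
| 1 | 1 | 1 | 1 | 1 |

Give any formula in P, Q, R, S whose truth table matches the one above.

The 0-rows are (0,0,0,0), (0,1,0,0), (0,1,1,0), (1,1,0,1). Take each as a conjunction (¬P·¬Q·¬R·¬S, ¬P·Q·¬R·¬S, ¬P·Q·R·¬S, P·Q·¬R·S), form their disjunction, and complement — that gives a formula that is 1 everywhere h is.

h(P, Q, R, S) = not ((((((not P and not Q) and not R) and not S) or (((not P and Q) and not R) and not S)) or (((not P and Q) and R) and not S)) or (((P and Q) and not R) and S))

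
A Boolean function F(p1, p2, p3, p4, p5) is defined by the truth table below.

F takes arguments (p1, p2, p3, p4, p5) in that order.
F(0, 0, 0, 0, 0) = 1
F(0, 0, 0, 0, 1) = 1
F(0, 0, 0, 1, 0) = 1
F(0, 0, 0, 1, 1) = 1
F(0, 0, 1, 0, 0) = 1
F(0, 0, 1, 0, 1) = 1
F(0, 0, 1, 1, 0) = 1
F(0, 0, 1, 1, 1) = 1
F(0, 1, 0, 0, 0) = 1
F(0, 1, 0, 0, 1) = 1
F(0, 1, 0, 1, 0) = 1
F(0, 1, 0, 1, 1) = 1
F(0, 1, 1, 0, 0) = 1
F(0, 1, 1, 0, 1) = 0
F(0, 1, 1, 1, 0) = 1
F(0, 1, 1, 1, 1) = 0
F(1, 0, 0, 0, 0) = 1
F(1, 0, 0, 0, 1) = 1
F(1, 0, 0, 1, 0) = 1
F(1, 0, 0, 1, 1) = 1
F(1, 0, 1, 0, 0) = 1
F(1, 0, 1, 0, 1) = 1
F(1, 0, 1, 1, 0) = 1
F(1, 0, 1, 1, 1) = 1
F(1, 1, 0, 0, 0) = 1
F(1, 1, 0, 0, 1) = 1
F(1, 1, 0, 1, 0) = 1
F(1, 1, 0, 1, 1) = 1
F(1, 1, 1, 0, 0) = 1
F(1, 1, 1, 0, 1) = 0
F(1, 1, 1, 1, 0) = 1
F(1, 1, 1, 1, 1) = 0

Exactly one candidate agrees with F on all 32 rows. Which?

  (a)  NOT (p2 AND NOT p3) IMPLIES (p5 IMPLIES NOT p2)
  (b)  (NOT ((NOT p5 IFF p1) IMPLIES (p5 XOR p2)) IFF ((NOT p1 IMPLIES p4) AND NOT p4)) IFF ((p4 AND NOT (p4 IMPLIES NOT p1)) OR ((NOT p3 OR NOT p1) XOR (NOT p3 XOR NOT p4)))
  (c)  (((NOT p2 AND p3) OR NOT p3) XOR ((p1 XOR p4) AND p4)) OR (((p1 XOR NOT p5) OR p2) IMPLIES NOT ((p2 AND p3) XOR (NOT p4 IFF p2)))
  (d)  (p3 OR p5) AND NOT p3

(b) fails at (0,0,0,1,0): the formula yields 0, F is 1.
(c) fails at (0,0,0,1,0): the formula yields 0, F is 1.
(d) fails at (0,0,0,0,0): the formula yields 0, F is 1.
That leaves (a). Evaluating it on every row reproduces the table of F exactly.

a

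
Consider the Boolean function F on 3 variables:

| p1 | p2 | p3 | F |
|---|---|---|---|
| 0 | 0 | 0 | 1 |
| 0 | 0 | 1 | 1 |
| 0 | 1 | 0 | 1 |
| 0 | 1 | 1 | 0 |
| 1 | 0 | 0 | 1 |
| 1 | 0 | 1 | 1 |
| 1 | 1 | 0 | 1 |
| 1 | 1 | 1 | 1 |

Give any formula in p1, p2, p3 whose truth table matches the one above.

F(p1, p2, p3) = NOT ((NOT p1 AND p2) AND p3)

Only row (0,1,1) gives 0. So F is 1 everywhere except there — the complement of the minterm ¬p1·p2·p3.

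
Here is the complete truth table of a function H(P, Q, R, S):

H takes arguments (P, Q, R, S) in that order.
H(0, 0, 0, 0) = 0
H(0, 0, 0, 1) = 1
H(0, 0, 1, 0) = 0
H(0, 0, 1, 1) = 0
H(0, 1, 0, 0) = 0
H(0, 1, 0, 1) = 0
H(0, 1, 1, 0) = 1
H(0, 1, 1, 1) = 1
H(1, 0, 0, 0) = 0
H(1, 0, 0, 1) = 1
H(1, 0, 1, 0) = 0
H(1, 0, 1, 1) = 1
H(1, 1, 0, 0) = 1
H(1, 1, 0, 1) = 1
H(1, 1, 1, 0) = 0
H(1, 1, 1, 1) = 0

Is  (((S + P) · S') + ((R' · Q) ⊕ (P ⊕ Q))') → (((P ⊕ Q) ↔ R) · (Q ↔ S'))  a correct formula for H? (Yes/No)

Check the formula against H row by row:
  P=0, Q=0, R=0, S=0: formula gives 0, H = 0 ✓
  P=0, Q=0, R=0, S=1: formula gives 1, H = 1 ✓
  P=0, Q=0, R=1, S=0: formula gives 0, H = 0 ✓
  P=0, Q=0, R=1, S=1: formula gives 0, H = 0 ✓
  … (the remaining 12 rows also agree.)
No disagreement on any input; they are logically equivalent.

Yes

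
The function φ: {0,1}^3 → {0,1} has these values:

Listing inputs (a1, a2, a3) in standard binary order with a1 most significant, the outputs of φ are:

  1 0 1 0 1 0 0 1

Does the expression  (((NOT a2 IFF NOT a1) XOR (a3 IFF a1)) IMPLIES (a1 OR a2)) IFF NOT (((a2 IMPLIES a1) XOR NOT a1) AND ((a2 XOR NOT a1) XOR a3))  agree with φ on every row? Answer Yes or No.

Yes

Check the formula against φ row by row:
  a1=0, a2=0, a3=0: formula gives 1, φ = 1 ✓
  a1=0, a2=0, a3=1: formula gives 0, φ = 0 ✓
  a1=0, a2=1, a3=0: formula gives 1, φ = 1 ✓
  a1=0, a2=1, a3=1: formula gives 0, φ = 0 ✓
  a1=1, a2=0, a3=0: formula gives 1, φ = 1 ✓
  … (the remaining 3 rows also agree.)
No disagreement on any input; they are logically equivalent.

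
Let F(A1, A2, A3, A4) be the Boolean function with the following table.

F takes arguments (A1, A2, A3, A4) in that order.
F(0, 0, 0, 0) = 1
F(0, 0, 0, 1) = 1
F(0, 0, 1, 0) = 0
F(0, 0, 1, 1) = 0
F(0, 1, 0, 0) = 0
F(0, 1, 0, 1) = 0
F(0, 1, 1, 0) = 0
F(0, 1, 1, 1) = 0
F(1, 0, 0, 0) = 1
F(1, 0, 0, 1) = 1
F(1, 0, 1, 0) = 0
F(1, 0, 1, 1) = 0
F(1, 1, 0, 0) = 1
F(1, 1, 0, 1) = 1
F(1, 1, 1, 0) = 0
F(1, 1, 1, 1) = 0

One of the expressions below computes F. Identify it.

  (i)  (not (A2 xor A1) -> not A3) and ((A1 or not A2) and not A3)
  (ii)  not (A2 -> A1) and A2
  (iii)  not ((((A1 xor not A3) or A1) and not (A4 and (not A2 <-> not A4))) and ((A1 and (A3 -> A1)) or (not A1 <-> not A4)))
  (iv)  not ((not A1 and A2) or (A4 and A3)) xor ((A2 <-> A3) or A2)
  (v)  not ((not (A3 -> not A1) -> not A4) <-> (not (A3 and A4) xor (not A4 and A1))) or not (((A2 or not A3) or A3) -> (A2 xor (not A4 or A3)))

(ii) disagrees with F on (0,0,0,0) (formula → 0, table → 1); rule it out.
(iii) disagrees with F on (0,0,0,0) (formula → 0, table → 1); rule it out.
(iv) disagrees with F on (0,0,0,0) (formula → 0, table → 1); rule it out.
(v) disagrees with F on (0,0,0,0) (formula → 0, table → 1); rule it out.
(i) is the remaining candidate, and it agrees with F on all 16 inputs.

i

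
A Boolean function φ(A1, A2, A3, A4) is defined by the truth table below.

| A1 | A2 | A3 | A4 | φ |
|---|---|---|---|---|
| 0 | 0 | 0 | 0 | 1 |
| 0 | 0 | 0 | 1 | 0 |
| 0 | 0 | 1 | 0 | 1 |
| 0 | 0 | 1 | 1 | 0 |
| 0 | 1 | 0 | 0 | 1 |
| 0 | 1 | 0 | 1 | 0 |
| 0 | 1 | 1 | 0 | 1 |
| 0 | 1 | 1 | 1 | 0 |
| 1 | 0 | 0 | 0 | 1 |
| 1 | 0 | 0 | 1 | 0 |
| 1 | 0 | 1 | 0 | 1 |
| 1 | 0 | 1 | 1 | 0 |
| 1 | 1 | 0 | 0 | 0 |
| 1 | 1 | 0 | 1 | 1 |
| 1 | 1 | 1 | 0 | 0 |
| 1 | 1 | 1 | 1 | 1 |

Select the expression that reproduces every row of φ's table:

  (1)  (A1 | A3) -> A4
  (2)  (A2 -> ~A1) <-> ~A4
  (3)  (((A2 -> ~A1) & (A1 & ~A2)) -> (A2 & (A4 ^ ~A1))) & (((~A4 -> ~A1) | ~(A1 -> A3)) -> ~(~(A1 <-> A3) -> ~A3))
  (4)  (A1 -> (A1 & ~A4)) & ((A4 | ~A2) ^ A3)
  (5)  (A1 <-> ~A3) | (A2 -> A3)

2

(1) fails at (0,0,0,1): the formula yields 1, φ is 0.
(3) fails at (0,0,0,0): the formula yields 0, φ is 1.
(4) fails at (0,0,0,1): the formula yields 1, φ is 0.
(5) fails at (0,0,0,1): the formula yields 1, φ is 0.
(2) is the remaining candidate, and it agrees with φ on all 16 inputs.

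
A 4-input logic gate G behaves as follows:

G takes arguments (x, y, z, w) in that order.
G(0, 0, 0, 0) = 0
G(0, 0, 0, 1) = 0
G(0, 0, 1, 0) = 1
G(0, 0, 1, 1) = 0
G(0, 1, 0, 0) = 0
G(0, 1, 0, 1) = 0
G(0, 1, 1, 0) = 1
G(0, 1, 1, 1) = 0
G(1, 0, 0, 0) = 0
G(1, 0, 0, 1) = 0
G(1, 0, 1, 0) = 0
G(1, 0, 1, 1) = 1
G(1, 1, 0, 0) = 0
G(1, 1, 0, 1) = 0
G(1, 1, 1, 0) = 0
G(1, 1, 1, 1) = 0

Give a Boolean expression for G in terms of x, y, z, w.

G(x, y, z, w) = ((((not x and not y) and z) and not w) or (((not x and y) and z) and not w)) or (((x and not y) and z) and w)

Collect the rows where G=1 — (0,0,1,0), (0,1,1,0), (1,0,1,1) — and write one minterm per row: ¬x·¬y·z·¬w, ¬x·y·z·¬w, x·¬y·z·w. Their union (logical OR) reproduces the table exactly.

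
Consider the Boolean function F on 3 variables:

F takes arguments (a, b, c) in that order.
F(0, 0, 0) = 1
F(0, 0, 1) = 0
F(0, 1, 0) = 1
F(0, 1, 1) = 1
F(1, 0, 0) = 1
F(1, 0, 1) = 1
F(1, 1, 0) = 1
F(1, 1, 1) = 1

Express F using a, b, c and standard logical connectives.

F is 0 on exactly one input, (0,0,1), whose minterm is ¬a·¬b·c. So F is the negation of that single conjunction.

F(a, b, c) = ¬((¬a ∧ ¬b) ∧ c)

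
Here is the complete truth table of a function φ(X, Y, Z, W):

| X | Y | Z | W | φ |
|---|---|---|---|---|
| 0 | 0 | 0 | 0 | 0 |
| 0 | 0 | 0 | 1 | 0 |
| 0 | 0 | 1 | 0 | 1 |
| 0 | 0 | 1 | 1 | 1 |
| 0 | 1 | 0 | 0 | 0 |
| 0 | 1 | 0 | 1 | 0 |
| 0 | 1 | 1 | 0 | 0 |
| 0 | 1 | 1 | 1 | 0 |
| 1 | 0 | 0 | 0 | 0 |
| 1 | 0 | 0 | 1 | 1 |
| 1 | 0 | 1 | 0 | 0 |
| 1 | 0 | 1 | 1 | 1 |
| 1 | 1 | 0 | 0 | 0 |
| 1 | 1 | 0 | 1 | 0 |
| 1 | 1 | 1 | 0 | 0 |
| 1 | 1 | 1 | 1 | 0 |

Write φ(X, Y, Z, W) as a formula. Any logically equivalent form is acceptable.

φ(X, Y, Z, W) = (((((NOT X AND NOT Y) AND Z) AND NOT W) OR (((NOT X AND NOT Y) AND Z) AND W)) OR (((X AND NOT Y) AND NOT Z) AND W)) OR (((X AND NOT Y) AND Z) AND W)

Collect the rows where φ=1 — (0,0,1,0), (0,0,1,1), (1,0,0,1), (1,0,1,1) — and write one minterm per row: ¬X·¬Y·Z·¬W, ¬X·¬Y·Z·W, X·¬Y·¬Z·W, X·¬Y·Z·W. Their union (logical OR) reproduces the table exactly.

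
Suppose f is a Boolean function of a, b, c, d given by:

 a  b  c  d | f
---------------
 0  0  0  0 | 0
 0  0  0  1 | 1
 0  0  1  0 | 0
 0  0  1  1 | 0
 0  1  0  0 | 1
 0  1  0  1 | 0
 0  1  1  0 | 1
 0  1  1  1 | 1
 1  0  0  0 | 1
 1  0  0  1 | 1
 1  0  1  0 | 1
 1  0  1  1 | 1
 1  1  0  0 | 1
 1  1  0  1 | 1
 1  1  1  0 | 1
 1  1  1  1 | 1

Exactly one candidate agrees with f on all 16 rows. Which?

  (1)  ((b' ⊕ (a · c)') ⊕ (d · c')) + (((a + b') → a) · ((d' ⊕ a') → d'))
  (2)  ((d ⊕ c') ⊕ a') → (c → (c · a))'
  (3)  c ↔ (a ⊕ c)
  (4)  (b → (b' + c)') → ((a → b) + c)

(2) fails at (0,0,0,0): the formula yields 1, f is 0.
(3) fails at (0,0,0,0): the formula yields 1, f is 0.
(4) fails at (0,0,0,0): the formula yields 1, f is 0.
That leaves (1). Evaluating it on every row reproduces the table of f exactly.

1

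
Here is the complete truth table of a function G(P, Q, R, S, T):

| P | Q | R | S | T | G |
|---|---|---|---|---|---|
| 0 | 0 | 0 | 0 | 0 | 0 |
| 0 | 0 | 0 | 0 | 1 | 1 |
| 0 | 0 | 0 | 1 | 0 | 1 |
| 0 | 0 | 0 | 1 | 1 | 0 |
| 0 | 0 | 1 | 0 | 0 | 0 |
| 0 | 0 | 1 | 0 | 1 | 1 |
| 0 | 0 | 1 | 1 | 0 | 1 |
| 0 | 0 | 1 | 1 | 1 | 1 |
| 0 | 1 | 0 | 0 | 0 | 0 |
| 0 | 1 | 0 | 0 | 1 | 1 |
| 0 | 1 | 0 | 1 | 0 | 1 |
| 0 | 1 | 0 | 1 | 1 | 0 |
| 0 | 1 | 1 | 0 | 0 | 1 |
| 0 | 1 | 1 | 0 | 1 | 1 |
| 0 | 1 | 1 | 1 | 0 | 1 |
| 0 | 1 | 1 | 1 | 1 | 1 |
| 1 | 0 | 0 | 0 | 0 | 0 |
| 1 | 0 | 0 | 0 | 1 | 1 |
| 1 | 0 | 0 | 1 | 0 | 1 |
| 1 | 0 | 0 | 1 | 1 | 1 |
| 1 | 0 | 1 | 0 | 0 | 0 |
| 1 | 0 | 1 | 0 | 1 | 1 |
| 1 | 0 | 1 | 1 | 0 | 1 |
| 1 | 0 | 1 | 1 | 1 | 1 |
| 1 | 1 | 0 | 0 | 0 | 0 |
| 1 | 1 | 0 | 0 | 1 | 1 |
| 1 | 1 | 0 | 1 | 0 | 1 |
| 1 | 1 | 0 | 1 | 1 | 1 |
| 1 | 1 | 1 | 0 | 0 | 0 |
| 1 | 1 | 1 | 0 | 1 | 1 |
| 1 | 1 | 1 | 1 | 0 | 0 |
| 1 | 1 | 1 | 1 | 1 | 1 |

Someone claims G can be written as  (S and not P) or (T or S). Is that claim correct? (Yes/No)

No

Test each input against both G and the formula:
  P=0, Q=0, R=0, S=0, T=0: formula gives 0, G = 0 ✓
  P=0, Q=0, R=0, S=0, T=1: formula gives 1, G = 1 ✓
  P=0, Q=0, R=0, S=1, T=0: formula gives 1, G = 1 ✓
  P=0, Q=0, R=0, S=1, T=1: formula gives 1, but G = 0 ✗
A single disagreement suffices: at (0,0,0,1,1) they differ, so the formula does not compute G.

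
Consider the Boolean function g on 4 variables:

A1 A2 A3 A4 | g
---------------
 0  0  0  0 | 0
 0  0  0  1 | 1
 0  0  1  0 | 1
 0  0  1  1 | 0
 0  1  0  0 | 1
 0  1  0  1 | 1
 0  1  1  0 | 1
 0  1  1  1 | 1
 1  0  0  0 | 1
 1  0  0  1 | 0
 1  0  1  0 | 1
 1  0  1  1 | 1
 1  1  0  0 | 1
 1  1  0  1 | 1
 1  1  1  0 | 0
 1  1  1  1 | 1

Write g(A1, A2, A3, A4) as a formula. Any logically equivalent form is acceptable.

The 0-rows are (0,0,0,0), (0,0,1,1), (1,0,0,1), (1,1,1,0). Take each as a conjunction (¬A1·¬A2·¬A3·¬A4, ¬A1·¬A2·A3·A4, A1·¬A2·¬A3·A4, A1·A2·A3·¬A4), form their disjunction, and complement — that gives a formula that is 1 everywhere g is.

g(A1, A2, A3, A4) = not ((((((not A1 and not A2) and not A3) and not A4) or (((not A1 and not A2) and A3) and A4)) or (((A1 and not A2) and not A3) and A4)) or (((A1 and A2) and A3) and not A4))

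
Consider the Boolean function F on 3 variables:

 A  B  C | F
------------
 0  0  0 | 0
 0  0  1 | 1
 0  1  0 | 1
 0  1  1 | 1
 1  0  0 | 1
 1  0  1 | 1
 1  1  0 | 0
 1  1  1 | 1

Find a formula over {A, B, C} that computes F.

F(A, B, C) = NOT (((NOT A AND NOT B) AND NOT C) OR ((A AND B) AND NOT C))

There are just 2 zero rows: (0,0,0), (1,1,0). Their minterms are ¬A·¬B·¬C, A·B·¬C; the OR of those covers precisely the 0-outputs, and negating it yields F.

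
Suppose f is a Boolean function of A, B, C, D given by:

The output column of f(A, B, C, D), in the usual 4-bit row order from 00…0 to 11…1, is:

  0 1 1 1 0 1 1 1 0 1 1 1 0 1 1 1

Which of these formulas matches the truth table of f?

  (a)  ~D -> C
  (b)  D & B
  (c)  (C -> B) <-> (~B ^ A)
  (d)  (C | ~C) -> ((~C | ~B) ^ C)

(b) fails at (0,0,0,1): the formula yields 0, f is 1.
(c) fails at (0,0,0,0): the formula yields 1, f is 0.
(d) fails at (0,0,0,0): the formula yields 1, f is 0.
That leaves (a). Evaluating it on every row reproduces the table of f exactly.

a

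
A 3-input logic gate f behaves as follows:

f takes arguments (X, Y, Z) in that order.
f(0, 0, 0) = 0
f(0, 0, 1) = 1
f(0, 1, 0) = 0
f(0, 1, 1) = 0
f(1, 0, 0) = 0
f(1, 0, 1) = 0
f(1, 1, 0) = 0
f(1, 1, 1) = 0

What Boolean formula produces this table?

f(X, Y, Z) = (X' · Y') · Z

f is 1 on exactly one input, (0,0,1), whose minterm is ¬X·¬Y·Z. So f is just that conjunction.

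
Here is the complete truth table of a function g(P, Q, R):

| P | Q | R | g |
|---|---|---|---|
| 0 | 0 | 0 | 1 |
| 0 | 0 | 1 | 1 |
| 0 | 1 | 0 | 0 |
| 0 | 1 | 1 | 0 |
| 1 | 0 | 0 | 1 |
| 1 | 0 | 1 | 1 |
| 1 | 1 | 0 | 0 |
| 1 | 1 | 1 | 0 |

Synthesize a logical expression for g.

The output is the negation of Q.

g(P, Q, R) = Q'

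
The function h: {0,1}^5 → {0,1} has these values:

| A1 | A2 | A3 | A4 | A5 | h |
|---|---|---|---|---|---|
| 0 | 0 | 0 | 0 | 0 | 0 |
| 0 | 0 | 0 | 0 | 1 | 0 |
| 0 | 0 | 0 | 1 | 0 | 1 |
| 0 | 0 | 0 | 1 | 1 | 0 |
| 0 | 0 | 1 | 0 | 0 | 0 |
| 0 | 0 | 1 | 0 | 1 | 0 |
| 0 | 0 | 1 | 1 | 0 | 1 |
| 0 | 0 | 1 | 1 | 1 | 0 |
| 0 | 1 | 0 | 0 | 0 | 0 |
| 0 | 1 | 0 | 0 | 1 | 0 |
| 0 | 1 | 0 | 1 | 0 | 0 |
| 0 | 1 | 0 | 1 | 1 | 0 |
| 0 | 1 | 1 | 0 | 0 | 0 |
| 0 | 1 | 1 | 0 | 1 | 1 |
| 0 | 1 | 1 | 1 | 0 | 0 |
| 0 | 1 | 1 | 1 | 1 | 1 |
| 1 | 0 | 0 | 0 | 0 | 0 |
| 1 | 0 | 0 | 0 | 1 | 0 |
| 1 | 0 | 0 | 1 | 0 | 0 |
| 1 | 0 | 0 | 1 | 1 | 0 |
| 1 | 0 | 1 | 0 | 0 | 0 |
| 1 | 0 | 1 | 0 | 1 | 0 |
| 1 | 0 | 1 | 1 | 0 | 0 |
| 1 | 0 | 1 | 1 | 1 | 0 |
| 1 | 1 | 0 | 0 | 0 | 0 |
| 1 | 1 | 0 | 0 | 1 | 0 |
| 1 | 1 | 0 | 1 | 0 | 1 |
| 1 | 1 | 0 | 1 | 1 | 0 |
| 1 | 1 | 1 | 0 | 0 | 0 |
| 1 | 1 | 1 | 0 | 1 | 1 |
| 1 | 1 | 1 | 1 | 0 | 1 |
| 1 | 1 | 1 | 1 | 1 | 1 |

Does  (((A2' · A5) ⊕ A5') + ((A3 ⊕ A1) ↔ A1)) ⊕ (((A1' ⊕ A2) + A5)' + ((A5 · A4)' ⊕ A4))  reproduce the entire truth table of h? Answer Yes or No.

Check the formula against h row by row:
  A1=0, A2=0, A3=0, A4=0, A5=0: formula gives 0, h = 0 ✓
  A1=0, A2=0, A3=0, A4=0, A5=1: formula gives 0, h = 0 ✓
  A1=0, A2=0, A3=0, A4=1, A5=0: formula gives 1, h = 1 ✓
  A1=0, A2=0, A3=0, A4=1, A5=1: formula gives 0, h = 0 ✓
  … (the remaining 28 rows also agree.)
No disagreement on any input; they are logically equivalent.

Yes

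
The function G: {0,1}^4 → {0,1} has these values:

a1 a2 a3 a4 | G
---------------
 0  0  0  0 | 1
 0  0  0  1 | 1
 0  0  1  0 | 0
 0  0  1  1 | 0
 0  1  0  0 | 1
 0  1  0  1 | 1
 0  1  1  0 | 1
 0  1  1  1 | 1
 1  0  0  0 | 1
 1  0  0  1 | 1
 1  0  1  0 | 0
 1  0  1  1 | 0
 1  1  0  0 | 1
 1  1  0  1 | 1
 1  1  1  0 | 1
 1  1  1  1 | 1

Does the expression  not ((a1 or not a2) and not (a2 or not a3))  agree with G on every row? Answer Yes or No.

Check the formula against G row by row:
  a1=0, a2=0, a3=0, a4=0: formula gives 1, G = 1 ✓
  a1=0, a2=0, a3=0, a4=1: formula gives 1, G = 1 ✓
  a1=0, a2=0, a3=1, a4=0: formula gives 0, G = 0 ✓
  a1=0, a2=0, a3=1, a4=1: formula gives 0, G = 0 ✓
  … (the remaining 12 rows also agree.)
All 16 rows match — the expression computes G exactly.

Yes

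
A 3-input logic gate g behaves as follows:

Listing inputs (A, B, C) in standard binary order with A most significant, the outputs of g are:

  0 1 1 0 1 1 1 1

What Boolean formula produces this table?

g is 0 on only 2 rows — (0,0,0), (0,1,1). Writing each as a minterm (¬A·¬B·¬C, ¬A·B·C) and OR-ing them characterizes exactly where g=0, so g is the negation of that disjunction.

g(A, B, C) = ¬(((¬A ∧ ¬B) ∧ ¬C) ∨ ((¬A ∧ B) ∧ C))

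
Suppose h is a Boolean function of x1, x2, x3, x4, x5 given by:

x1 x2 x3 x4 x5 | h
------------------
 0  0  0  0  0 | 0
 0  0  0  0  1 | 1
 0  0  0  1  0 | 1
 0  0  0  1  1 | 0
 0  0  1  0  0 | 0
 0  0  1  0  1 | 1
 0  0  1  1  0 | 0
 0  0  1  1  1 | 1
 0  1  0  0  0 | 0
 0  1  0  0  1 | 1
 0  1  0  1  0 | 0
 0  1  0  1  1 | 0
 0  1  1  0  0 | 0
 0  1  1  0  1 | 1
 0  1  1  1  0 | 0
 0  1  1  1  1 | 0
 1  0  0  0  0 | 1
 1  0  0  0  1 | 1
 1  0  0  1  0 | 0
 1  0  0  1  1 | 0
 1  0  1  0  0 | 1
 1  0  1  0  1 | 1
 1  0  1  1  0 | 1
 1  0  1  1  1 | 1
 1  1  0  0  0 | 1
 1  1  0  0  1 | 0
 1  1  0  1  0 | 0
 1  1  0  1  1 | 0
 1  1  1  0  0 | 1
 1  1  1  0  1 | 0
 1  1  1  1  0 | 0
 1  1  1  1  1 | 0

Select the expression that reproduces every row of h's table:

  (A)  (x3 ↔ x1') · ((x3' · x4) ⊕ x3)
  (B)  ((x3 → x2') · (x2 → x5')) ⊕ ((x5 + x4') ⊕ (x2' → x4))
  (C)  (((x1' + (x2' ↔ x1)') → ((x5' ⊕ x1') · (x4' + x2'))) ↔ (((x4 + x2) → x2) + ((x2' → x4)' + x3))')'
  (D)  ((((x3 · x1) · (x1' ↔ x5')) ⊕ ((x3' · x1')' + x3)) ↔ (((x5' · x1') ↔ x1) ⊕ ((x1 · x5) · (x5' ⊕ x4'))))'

C

(A) fails at (0,0,0,0,1): the formula yields 0, h is 1.
(B) fails at (0,0,0,0,1): the formula yields 0, h is 1.
(D) fails at (0,0,0,1,0): the formula yields 0, h is 1.
That leaves (C). Evaluating it on every row reproduces the table of h exactly.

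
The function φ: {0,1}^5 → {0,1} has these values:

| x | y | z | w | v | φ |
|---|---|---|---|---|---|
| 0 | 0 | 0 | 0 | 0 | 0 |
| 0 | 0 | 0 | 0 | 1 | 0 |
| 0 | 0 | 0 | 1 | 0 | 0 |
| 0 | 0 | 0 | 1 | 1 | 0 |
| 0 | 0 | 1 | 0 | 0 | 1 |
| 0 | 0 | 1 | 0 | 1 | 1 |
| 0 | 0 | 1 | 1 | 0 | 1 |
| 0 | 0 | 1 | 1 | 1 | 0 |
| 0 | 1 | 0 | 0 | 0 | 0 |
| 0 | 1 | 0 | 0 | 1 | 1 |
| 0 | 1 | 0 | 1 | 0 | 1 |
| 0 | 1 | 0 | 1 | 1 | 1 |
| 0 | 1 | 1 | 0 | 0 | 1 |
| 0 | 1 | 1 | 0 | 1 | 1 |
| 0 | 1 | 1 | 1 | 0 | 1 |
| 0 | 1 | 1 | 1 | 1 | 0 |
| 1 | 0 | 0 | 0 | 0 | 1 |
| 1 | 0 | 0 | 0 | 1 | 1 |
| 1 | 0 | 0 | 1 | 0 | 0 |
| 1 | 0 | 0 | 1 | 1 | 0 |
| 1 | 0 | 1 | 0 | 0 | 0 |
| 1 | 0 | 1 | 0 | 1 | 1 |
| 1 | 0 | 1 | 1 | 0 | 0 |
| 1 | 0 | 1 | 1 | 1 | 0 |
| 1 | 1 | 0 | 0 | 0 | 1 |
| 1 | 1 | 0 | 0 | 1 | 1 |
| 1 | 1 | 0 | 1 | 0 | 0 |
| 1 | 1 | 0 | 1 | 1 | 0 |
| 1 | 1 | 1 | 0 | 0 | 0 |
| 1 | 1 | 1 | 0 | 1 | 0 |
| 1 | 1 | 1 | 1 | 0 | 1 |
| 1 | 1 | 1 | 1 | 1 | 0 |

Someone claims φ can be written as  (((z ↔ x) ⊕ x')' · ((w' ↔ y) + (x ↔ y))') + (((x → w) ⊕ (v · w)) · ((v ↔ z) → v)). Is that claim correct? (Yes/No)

Test each input against both φ and the formula:
  x=0, y=0, z=0, w=0, v=0: formula gives 0, φ = 0 ✓
  x=0, y=0, z=0, w=0, v=1: formula gives 1, but φ = 0 ✗
Since they disagree at (0,0,0,0,1), the expression is not a correct formula for φ.

No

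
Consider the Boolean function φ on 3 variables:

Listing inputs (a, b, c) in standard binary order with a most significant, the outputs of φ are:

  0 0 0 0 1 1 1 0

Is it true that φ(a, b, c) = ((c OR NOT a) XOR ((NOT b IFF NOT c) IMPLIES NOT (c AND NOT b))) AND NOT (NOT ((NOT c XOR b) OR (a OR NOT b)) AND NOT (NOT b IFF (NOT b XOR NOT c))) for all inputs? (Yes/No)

No

Test each input against both φ and the formula:
  a=0, b=0, c=0: formula gives 0, φ = 0 ✓
  a=0, b=0, c=1: formula gives 0, φ = 0 ✓
  a=0, b=1, c=0: formula gives 0, φ = 0 ✓
  a=0, b=1, c=1: formula gives 0, φ = 0 ✓
  a=1, b=0, c=0: formula gives 1, φ = 1 ✓
  a=1, b=0, c=1: formula gives 0, but φ = 1 ✗
Since they disagree at (1,0,1), the expression is not a correct formula for φ.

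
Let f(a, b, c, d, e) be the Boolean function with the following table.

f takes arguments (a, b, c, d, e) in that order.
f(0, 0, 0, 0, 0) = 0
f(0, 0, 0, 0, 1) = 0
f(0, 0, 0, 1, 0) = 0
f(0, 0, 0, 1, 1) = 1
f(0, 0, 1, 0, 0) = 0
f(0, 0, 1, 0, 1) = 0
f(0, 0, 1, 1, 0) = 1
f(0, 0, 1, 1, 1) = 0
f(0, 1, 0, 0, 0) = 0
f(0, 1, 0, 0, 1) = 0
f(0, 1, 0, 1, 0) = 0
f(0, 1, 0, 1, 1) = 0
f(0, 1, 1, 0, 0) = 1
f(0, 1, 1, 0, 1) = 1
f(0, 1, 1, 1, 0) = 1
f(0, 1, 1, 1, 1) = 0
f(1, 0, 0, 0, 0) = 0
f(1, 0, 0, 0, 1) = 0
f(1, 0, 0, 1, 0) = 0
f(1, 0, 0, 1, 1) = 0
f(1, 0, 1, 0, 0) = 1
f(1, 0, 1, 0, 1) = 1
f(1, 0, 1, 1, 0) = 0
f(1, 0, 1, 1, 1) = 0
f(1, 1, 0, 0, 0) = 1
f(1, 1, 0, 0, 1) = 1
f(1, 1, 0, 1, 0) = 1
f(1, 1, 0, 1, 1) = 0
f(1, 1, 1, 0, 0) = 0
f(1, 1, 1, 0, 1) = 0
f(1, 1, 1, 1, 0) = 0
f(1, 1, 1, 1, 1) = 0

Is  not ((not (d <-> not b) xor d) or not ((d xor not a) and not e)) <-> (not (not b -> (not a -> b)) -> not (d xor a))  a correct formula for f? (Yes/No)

No

Evaluate not ((not (d <-> not b) xor d) or not ((d xor not a) and not e)) <-> (not (not b -> (not a -> b)) -> not (d xor a)) on each row and compare to f:
  a=0, b=0, c=0, d=0, e=0: formula gives 0, f = 0 ✓
  a=0, b=0, c=0, d=0, e=1: formula gives 0, f = 0 ✓
  a=0, b=0, c=0, d=1, e=0: formula gives 1, but f = 0 ✗
A single disagreement suffices: at (0,0,0,1,0) they differ, so the formula does not compute f.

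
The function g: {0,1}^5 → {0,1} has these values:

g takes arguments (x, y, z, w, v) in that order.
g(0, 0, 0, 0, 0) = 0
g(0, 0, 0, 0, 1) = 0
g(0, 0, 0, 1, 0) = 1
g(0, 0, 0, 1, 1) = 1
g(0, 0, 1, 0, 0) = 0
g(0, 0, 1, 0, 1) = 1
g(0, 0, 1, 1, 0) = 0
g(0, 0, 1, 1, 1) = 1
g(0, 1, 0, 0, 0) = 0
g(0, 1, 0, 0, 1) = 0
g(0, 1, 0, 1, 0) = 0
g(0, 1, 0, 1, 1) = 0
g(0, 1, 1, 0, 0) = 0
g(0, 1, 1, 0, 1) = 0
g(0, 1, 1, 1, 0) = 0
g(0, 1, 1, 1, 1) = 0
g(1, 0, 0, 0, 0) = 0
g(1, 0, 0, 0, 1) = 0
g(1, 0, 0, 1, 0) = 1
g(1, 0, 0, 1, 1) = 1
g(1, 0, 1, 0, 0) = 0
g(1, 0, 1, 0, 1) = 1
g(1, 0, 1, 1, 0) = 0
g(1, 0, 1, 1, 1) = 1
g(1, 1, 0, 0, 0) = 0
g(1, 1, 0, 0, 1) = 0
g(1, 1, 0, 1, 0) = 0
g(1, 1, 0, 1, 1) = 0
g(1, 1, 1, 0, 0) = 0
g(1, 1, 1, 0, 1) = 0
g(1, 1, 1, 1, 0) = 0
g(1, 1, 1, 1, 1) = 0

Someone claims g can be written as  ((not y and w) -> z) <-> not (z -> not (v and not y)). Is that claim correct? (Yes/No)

Test each input against both g and the formula:
  x=0, y=0, z=0, w=0, v=0: formula gives 0, g = 0 ✓
  x=0, y=0, z=0, w=0, v=1: formula gives 0, g = 0 ✓
  x=0, y=0, z=0, w=1, v=0: formula gives 1, g = 1 ✓
  x=0, y=0, z=0, w=1, v=1: formula gives 1, g = 1 ✓
  … (the remaining 28 rows also agree.)
Every row agrees, so the formula is equivalent.

Yes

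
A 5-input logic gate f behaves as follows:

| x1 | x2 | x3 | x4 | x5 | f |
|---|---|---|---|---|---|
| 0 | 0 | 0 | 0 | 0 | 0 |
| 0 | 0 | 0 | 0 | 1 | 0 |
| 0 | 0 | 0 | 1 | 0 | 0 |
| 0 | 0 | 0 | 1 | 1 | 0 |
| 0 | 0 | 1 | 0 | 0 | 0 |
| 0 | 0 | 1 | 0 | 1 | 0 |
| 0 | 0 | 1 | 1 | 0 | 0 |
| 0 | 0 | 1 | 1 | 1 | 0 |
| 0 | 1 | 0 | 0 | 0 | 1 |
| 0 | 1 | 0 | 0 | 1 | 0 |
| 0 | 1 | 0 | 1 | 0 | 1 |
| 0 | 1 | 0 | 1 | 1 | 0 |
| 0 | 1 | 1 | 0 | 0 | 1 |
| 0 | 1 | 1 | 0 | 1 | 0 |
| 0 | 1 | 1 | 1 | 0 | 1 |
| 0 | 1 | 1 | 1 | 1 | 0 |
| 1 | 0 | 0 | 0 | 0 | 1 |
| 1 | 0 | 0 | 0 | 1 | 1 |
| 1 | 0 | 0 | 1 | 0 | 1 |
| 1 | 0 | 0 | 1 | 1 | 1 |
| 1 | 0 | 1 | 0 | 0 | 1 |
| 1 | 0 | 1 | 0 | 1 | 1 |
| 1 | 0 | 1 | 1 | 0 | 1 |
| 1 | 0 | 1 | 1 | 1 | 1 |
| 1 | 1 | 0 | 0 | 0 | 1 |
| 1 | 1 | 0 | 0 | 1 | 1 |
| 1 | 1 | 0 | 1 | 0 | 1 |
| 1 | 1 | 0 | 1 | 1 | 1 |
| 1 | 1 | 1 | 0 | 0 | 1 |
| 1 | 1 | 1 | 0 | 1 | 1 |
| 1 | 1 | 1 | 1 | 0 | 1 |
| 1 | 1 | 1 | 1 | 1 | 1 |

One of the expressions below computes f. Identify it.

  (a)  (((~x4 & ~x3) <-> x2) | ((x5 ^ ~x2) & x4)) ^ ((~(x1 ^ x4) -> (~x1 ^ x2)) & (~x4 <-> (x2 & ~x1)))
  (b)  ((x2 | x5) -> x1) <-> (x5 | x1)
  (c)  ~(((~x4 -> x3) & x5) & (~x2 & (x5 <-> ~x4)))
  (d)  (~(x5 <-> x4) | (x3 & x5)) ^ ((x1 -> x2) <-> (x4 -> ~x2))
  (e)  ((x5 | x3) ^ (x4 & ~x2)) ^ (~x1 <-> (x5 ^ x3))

(a) disagrees with f on (0,0,1,0,0) (formula → 1, table → 0); rule it out.
(c) disagrees with f on (0,0,0,0,0) (formula → 1, table → 0); rule it out.
(d) disagrees with f on (0,0,0,0,0) (formula → 1, table → 0); rule it out.
(e) disagrees with f on (0,0,0,1,0) (formula → 1, table → 0); rule it out.
Only (b) survives; checking it on all 32 rows confirms it matches f.

b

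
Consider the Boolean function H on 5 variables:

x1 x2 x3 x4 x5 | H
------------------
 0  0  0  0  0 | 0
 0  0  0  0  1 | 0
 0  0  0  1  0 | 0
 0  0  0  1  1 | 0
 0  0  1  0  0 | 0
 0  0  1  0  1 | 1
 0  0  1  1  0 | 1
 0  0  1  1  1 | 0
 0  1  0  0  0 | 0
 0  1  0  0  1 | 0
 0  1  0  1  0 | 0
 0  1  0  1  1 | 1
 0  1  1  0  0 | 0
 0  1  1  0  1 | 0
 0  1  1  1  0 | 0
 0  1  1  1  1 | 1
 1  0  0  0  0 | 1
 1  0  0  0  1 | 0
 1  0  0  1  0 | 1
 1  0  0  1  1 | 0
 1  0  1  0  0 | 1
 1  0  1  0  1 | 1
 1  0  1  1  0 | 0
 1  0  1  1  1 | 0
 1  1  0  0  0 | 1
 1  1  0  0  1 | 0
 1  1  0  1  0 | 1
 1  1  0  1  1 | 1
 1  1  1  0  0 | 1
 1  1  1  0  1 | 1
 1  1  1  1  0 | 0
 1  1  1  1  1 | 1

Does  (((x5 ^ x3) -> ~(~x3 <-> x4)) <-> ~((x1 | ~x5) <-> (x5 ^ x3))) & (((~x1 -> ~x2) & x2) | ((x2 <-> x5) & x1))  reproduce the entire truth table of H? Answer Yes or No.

No

Test each input against both H and the formula:
  x1=0, x2=0, x3=0, x4=0, x5=0: formula gives 0, H = 0 ✓
  x1=0, x2=0, x3=0, x4=0, x5=1: formula gives 0, H = 0 ✓
  x1=0, x2=0, x3=0, x4=1, x5=0: formula gives 0, H = 0 ✓
  x1=0, x2=0, x3=0, x4=1, x5=1: formula gives 0, H = 0 ✓
  …
  x1=0, x2=0, x3=1, x4=0, x5=1: formula gives 0, but H = 1 ✗
Since they disagree at (0,0,1,0,1), the expression is not a correct formula for H.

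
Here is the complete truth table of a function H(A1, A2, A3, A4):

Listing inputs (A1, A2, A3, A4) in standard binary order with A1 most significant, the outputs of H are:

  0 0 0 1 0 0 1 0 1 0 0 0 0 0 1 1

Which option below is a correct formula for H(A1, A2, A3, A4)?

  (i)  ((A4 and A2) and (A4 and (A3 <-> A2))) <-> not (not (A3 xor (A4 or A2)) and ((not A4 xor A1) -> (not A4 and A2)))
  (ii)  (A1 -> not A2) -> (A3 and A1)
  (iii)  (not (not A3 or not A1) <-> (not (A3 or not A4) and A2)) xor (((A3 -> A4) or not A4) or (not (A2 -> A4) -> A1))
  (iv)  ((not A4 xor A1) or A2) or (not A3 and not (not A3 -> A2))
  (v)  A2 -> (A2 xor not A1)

(ii): at (0,0,1,1) it gives 0, but H = 1 — eliminated.
(iii): at (0,0,1,1) it gives 0, but H = 1 — eliminated.
(iv): at (0,0,0,0) it gives 1, but H = 0 — eliminated.
(v): at (0,0,0,0) it gives 1, but H = 0 — eliminated.
Only (i) survives; checking it on all 16 rows confirms it matches H.

i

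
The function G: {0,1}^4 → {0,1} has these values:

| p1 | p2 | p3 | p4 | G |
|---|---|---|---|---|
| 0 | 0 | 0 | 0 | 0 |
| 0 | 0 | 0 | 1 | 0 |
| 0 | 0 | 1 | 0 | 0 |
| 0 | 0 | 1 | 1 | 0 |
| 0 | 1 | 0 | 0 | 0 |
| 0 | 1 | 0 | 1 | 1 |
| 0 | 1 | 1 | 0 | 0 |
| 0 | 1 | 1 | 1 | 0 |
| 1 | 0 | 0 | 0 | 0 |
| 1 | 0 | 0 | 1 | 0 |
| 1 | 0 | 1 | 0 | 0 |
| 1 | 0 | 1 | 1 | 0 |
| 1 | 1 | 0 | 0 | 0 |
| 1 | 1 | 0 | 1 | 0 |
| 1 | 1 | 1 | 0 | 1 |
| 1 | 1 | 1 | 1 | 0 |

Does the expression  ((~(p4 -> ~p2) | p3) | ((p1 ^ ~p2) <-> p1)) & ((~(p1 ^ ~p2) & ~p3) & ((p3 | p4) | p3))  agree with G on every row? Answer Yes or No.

No

Check the formula against G row by row:
  p1=0, p2=0, p3=0, p4=0: formula gives 0, G = 0 ✓
  p1=0, p2=0, p3=0, p4=1: formula gives 0, G = 0 ✓
  p1=0, p2=0, p3=1, p4=0: formula gives 0, G = 0 ✓
  p1=0, p2=0, p3=1, p4=1: formula gives 0, G = 0 ✓
  …
  p1=1, p2=1, p3=1, p4=0: formula gives 0, but G = 1 ✗
A single disagreement suffices: at (1,1,1,0) they differ, so the formula does not compute G.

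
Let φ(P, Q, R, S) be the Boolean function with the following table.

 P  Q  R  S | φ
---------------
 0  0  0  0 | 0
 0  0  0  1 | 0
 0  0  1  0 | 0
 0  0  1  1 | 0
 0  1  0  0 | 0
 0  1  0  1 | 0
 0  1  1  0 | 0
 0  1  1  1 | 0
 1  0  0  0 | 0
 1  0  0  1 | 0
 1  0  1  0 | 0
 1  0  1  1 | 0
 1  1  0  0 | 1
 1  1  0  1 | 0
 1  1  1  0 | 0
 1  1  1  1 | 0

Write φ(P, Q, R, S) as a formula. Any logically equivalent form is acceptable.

Only row (1,1,0,0) gives 1. That row's minterm P·Q·¬R·¬S is φ directly.

φ(P, Q, R, S) = ((P AND Q) AND NOT R) AND NOT S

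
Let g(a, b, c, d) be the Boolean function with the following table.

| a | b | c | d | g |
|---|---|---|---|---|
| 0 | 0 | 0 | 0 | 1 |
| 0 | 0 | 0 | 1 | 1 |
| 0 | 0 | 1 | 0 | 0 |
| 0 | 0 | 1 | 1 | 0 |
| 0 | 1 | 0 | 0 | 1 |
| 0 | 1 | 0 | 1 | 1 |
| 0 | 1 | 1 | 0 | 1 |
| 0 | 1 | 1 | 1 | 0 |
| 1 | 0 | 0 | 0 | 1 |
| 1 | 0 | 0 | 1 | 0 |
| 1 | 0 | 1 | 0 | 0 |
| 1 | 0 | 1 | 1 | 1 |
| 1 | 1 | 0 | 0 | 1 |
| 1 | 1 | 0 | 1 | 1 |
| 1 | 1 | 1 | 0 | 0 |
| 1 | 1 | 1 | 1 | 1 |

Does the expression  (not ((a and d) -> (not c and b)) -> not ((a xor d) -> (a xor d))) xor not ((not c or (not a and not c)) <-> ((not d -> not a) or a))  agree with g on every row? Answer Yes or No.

No

Test each input against both g and the formula:
  a=0, b=0, c=0, d=0: formula gives 1, g = 1 ✓
  a=0, b=0, c=0, d=1: formula gives 1, g = 1 ✓
  a=0, b=0, c=1, d=0: formula gives 0, g = 0 ✓
  a=0, b=0, c=1, d=1: formula gives 0, g = 0 ✓
  …
  a=0, b=1, c=1, d=0: formula gives 0, but g = 1 ✗
A single disagreement suffices: at (0,1,1,0) they differ, so the formula does not compute g.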